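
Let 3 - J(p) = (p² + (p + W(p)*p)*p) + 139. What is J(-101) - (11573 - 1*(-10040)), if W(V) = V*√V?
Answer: -42151 + 1030301*I*√101 ≈ -42151.0 + 1.0354e+7*I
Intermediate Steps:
W(V) = V^(3/2)
J(p) = -136 - p² - p*(p + p^(5/2)) (J(p) = 3 - ((p² + (p + p^(3/2)*p)*p) + 139) = 3 - ((p² + (p + p^(5/2))*p) + 139) = 3 - ((p² + p*(p + p^(5/2))) + 139) = 3 - (139 + p² + p*(p + p^(5/2))) = 3 + (-139 - p² - p*(p + p^(5/2))) = -136 - p² - p*(p + p^(5/2)))
J(-101) - (11573 - 1*(-10040)) = (-136 - (-101)^(7/2) - 2*(-101)²) - (11573 - 1*(-10040)) = (-136 - (-1030301)*I*√101 - 2*10201) - (11573 + 10040) = (-136 + 1030301*I*√101 - 20402) - 1*21613 = (-20538 + 1030301*I*√101) - 21613 = -42151 + 1030301*I*√101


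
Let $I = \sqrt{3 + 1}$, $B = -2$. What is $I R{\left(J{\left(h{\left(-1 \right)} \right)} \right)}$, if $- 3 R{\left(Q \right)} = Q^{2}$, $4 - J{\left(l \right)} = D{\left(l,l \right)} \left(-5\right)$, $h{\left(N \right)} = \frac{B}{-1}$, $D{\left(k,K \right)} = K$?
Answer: $- \frac{392}{3} \approx -130.67$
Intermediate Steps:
$h{\left(N \right)} = 2$ ($h{\left(N \right)} = - \frac{2}{-1} = \left(-2\right) \left(-1\right) = 2$)
$J{\left(l \right)} = 4 + 5 l$ ($J{\left(l \right)} = 4 - l \left(-5\right) = 4 - - 5 l = 4 + 5 l$)
$R{\left(Q \right)} = - \frac{Q^{2}}{3}$
$I = 2$ ($I = \sqrt{4} = 2$)
$I R{\left(J{\left(h{\left(-1 \right)} \right)} \right)} = 2 \left(- \frac{\left(4 + 5 \cdot 2\right)^{2}}{3}\right) = 2 \left(- \frac{\left(4 + 10\right)^{2}}{3}\right) = 2 \left(- \frac{14^{2}}{3}\right) = 2 \left(\left(- \frac{1}{3}\right) 196\right) = 2 \left(- \frac{196}{3}\right) = - \frac{392}{3}$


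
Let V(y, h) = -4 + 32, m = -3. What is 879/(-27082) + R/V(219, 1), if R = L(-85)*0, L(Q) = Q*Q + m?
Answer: -879/27082 ≈ -0.032457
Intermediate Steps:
V(y, h) = 28
L(Q) = -3 + Q² (L(Q) = Q*Q - 3 = Q² - 3 = -3 + Q²)
R = 0 (R = (-3 + (-85)²)*0 = (-3 + 7225)*0 = 7222*0 = 0)
879/(-27082) + R/V(219, 1) = 879/(-27082) + 0/28 = 879*(-1/27082) + 0*(1/28) = -879/27082 + 0 = -879/27082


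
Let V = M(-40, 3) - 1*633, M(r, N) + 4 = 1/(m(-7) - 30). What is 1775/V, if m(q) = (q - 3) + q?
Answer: -16685/5988 ≈ -2.7864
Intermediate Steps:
m(q) = -3 + 2*q (m(q) = (-3 + q) + q = -3 + 2*q)
M(r, N) = -189/47 (M(r, N) = -4 + 1/((-3 + 2*(-7)) - 30) = -4 + 1/((-3 - 14) - 30) = -4 + 1/(-17 - 30) = -4 + 1/(-47) = -4 - 1/47 = -189/47)
V = -29940/47 (V = -189/47 - 1*633 = -189/47 - 633 = -29940/47 ≈ -637.02)
1775/V = 1775/(-29940/47) = 1775*(-47/29940) = -16685/5988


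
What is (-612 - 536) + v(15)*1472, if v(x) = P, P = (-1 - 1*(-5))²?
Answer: 22404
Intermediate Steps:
P = 16 (P = (-1 + 5)² = 4² = 16)
v(x) = 16
(-612 - 536) + v(15)*1472 = (-612 - 536) + 16*1472 = -1148 + 23552 = 22404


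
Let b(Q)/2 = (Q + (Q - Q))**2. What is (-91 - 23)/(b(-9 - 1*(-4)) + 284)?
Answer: -57/167 ≈ -0.34132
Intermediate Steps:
b(Q) = 2*Q**2 (b(Q) = 2*(Q + (Q - Q))**2 = 2*(Q + 0)**2 = 2*Q**2)
(-91 - 23)/(b(-9 - 1*(-4)) + 284) = (-91 - 23)/(2*(-9 - 1*(-4))**2 + 284) = -114/(2*(-9 + 4)**2 + 284) = -114/(2*(-5)**2 + 284) = -114/(2*25 + 284) = -114/(50 + 284) = -114/334 = -114*1/334 = -57/167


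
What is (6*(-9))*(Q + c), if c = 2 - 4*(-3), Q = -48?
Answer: 1836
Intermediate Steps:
c = 14 (c = 2 + 12 = 14)
(6*(-9))*(Q + c) = (6*(-9))*(-48 + 14) = -54*(-34) = 1836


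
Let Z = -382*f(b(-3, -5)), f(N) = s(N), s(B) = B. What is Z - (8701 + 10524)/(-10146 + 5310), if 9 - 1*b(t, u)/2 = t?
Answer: -44317223/4836 ≈ -9164.0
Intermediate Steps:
b(t, u) = 18 - 2*t
f(N) = N
Z = -9168 (Z = -382*(18 - 2*(-3)) = -382*(18 + 6) = -382*24 = -9168)
Z - (8701 + 10524)/(-10146 + 5310) = -9168 - (8701 + 10524)/(-10146 + 5310) = -9168 - 19225/(-4836) = -9168 - 19225*(-1)/4836 = -9168 - 1*(-19225/4836) = -9168 + 19225/4836 = -44317223/4836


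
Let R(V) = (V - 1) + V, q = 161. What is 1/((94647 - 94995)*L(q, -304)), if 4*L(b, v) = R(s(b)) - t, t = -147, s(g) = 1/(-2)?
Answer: -1/12615 ≈ -7.9271e-5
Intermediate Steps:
s(g) = -½
R(V) = -1 + 2*V (R(V) = (-1 + V) + V = -1 + 2*V)
L(b, v) = 145/4 (L(b, v) = ((-1 + 2*(-½)) - 1*(-147))/4 = ((-1 - 1) + 147)/4 = (-2 + 147)/4 = (¼)*145 = 145/4)
1/((94647 - 94995)*L(q, -304)) = 1/((94647 - 94995)*(145/4)) = (4/145)/(-348) = -1/348*4/145 = -1/12615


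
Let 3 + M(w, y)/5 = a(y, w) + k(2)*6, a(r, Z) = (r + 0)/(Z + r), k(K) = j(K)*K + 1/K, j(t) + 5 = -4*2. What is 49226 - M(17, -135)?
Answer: 5900033/118 ≈ 50000.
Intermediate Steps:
j(t) = -13 (j(t) = -5 - 4*2 = -5 - 8 = -13)
k(K) = 1/K - 13*K (k(K) = -13*K + 1/K = 1/K - 13*K)
a(r, Z) = r/(Z + r)
M(w, y) = -780 + 5*y/(w + y) (M(w, y) = -15 + 5*(y/(w + y) + (1/2 - 13*2)*6) = -15 + 5*(y/(w + y) + (1/2 - 26)*6) = -15 + 5*(y/(w + y) - 51/2*6) = -15 + 5*(y/(w + y) - 153) = -15 + 5*(-153 + y/(w + y)) = -15 + (-765 + 5*y/(w + y)) = -780 + 5*y/(w + y))
49226 - M(17, -135) = 49226 - 5*(-156*17 - 155*(-135))/(17 - 135) = 49226 - 5*(-2652 + 20925)/(-118) = 49226 - 5*(-1)*18273/118 = 49226 - 1*(-91365/118) = 49226 + 91365/118 = 5900033/118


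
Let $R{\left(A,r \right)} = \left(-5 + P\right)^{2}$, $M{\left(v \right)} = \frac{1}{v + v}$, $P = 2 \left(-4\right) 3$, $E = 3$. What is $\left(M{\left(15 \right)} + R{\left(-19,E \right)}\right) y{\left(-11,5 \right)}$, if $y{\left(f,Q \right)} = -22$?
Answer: $- \frac{277541}{15} \approx -18503.0$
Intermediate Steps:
$P = -24$ ($P = \left(-8\right) 3 = -24$)
$M{\left(v \right)} = \frac{1}{2 v}$
$R{\left(A,r \right)} = 841$ ($R{\left(A,r \right)} = \left(-5 - 24\right)^{2} = \left(-29\right)^{2} = 841$)
$\left(M{\left(15 \right)} + R{\left(-19,E \right)}\right) y{\left(-11,5 \right)} = \left(\frac{1}{2 \cdot 15} + 841\right) \left(-22\right) = \left(\frac{1}{2} \cdot \frac{1}{15} + 841\right) \left(-22\right) = \left(\frac{1}{30} + 841\right) \left(-22\right) = \frac{25231}{30} \left(-22\right) = - \frac{277541}{15}$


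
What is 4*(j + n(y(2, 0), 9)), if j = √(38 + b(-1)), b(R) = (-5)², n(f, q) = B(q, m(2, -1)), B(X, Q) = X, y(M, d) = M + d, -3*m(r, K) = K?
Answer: 36 + 12*√7 ≈ 67.749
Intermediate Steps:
m(r, K) = -K/3
n(f, q) = q
b(R) = 25
j = 3*√7 (j = √(38 + 25) = √63 = 3*√7 ≈ 7.9373)
4*(j + n(y(2, 0), 9)) = 4*(3*√7 + 9) = 4*(9 + 3*√7) = 36 + 12*√7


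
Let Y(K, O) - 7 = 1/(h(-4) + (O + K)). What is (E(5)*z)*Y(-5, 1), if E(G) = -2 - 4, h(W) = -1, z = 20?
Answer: -816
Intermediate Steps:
Y(K, O) = 7 + 1/(-1 + K + O) (Y(K, O) = 7 + 1/(-1 + (O + K)) = 7 + 1/(-1 + (K + O)) = 7 + 1/(-1 + K + O))
E(G) = -6
(E(5)*z)*Y(-5, 1) = (-6*20)*((-6 + 7*(-5) + 7*1)/(-1 - 5 + 1)) = -120*(-6 - 35 + 7)/(-5) = -(-24)*(-34) = -120*34/5 = -816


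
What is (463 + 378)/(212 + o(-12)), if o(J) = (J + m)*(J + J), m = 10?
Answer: 841/260 ≈ 3.2346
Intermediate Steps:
o(J) = 2*J*(10 + J) (o(J) = (J + 10)*(J + J) = (10 + J)*(2*J) = 2*J*(10 + J))
(463 + 378)/(212 + o(-12)) = (463 + 378)/(212 + 2*(-12)*(10 - 12)) = 841/(212 + 2*(-12)*(-2)) = 841/(212 + 48) = 841/260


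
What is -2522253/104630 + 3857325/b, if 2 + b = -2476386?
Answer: -3324834488457/129552238220 ≈ -25.664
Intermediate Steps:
b = -2476388 (b = -2 - 2476386 = -2476388)
-2522253/104630 + 3857325/b = -2522253/104630 + 3857325/(-2476388) = -2522253*1/104630 + 3857325*(-1/2476388) = -2522253/104630 - 3857325/2476388 = -3324834488457/129552238220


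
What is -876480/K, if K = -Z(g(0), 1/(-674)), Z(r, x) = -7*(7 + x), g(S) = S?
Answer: -590747520/33019 ≈ -17891.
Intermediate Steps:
Z(r, x) = -49 - 7*x
K = 33019/674 (K = -(-49 - 7/(-674)) = -(-49 - 7*(-1/674)) = -(-49 + 7/674) = -1*(-33019/674) = 33019/674 ≈ 48.990)
-876480/K = -876480/33019/674 = -876480*674/33019 = -590747520/33019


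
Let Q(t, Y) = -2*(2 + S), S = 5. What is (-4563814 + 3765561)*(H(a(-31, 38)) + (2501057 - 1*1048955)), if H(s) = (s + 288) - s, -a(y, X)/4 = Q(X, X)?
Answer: -1159374674670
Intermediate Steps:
Q(t, Y) = -14 (Q(t, Y) = -2*(2 + 5) = -2*7 = -14)
a(y, X) = 56 (a(y, X) = -4*(-14) = 56)
H(s) = 288 (H(s) = (288 + s) - s = 288)
(-4563814 + 3765561)*(H(a(-31, 38)) + (2501057 - 1*1048955)) = (-4563814 + 3765561)*(288 + (2501057 - 1*1048955)) = -798253*(288 + (2501057 - 1048955)) = -798253*(288 + 1452102) = -798253*1452390 = -1159374674670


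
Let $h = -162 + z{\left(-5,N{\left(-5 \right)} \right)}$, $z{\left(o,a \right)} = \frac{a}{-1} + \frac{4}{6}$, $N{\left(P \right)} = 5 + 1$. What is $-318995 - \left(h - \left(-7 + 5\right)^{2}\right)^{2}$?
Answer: $- \frac{3135151}{9} \approx -3.4835 \cdot 10^{5}$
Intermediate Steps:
$N{\left(P \right)} = 6$
$z{\left(o,a \right)} = \frac{2}{3} - a$ ($z{\left(o,a \right)} = a \left(-1\right) + 4 \cdot \frac{1}{6} = - a + \frac{2}{3} = \frac{2}{3} - a$)
$h = - \frac{502}{3}$ ($h = -162 + \left(\frac{2}{3} - 6\right) = -162 - \frac{16}{3} = - \frac{502}{3} \approx -167.33$)
$-318995 - \left(h - \left(-7 + 5\right)^{2}\right)^{2} = -318995 - \left(- \frac{502}{3} - \left(-7 + 5\right)^{2}\right)^{2} = -318995 - \left(- \frac{502}{3} - \left(-2\right)^{2}\right)^{2} = -318995 - \left(- \frac{502}{3} - 4\right)^{2} = -318995 - \left(- \frac{514}{3}\right)^{2} = -318995 - \frac{264196}{9} = - \frac{3135151}{9}$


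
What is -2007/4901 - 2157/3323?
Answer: -17240718/16286023 ≈ -1.0586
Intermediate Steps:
-2007/4901 - 2157/3323 = -17240718/16286023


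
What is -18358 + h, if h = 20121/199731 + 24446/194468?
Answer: -118839928595335/6473548018 ≈ -18358.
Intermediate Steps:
h = 1465919109/6473548018 (h = 20121*(1/199731) + 24446*(1/194468) = 6707/66577 + 12223/97234 = 1465919109/6473548018 ≈ 0.22645)
-18358 + h = -18358 + 1465919109/6473548018 = -118839928595335/6473548018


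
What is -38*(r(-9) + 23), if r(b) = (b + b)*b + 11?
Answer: -7448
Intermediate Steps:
r(b) = 11 + 2*b² (r(b) = (2*b)*b + 11 = 2*b² + 11 = 11 + 2*b²)
-38*(r(-9) + 23) = -38*((11 + 2*(-9)²) + 23) = -38*((11 + 2*81) + 23) = -38*((11 + 162) + 23) = -38*(173 + 23) = -38*196 = -7448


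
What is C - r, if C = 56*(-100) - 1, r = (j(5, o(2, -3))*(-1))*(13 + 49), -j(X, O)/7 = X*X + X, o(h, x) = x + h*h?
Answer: -18621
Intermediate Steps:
o(h, x) = x + h²
j(X, O) = -7*X - 7*X² (j(X, O) = -7*(X*X + X) = -7*(X² + X) = -7*(X + X²) = -7*X - 7*X²)
r = 13020 (r = (-7*5*(1 + 5)*(-1))*(13 + 49) = (-7*5*6*(-1))*62 = -210*(-1)*62 = 210*62 = 13020)
C = -5601 (C = -5600 - 1 = -5601)
C - r = -5601 - 1*13020 = -5601 - 13020 = -18621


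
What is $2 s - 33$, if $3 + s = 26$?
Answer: $13$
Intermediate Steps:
$s = 23$ ($s = -3 + 26 = 23$)
$2 s - 33 = 2 \cdot 23 - 33 = 46 - 33 = 13$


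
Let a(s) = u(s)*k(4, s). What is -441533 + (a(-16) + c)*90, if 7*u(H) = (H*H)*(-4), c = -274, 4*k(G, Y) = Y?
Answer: -2894711/7 ≈ -4.1353e+5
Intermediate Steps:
k(G, Y) = Y/4
u(H) = -4*H²/7 (u(H) = ((H*H)*(-4))/7 = (H²*(-4))/7 = (-4*H²)/7 = -4*H²/7)
a(s) = -s³/7 (a(s) = (-4*s²/7)*(s/4) = -s³/7)
-441533 + (a(-16) + c)*90 = -441533 + (-⅐*(-16)³ - 274)*90 = -441533 + (-⅐*(-4096) - 274)*90 = -441533 + (4096/7 - 274)*90 = -441533 + (2178/7)*90 = -441533 + 196020/7 = -2894711/7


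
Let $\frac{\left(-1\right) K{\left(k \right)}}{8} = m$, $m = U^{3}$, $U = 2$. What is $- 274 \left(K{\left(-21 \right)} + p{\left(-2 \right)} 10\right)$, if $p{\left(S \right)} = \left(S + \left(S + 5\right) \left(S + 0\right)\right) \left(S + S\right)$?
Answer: $-70144$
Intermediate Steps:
$p{\left(S \right)} = 2 S \left(S + S \left(5 + S\right)\right)$ ($p{\left(S \right)} = \left(S + \left(5 + S\right) S\right) 2 S = \left(S + S \left(5 + S\right)\right) 2 S = 2 S \left(S + S \left(5 + S\right)\right)$)
$m = 8$ ($m = 2^{3} = 8$)
$K{\left(k \right)} = -64$ ($K{\left(k \right)} = \left(-8\right) 8 = -64$)
$- 274 \left(K{\left(-21 \right)} + p{\left(-2 \right)} 10\right) = - 274 \left(-64 + 2 \left(-2\right)^{2} \left(6 - 2\right) 10\right) = - 274 \left(-64 + 2 \cdot 4 \cdot 4 \cdot 10\right) = - 274 \left(-64 + 32 \cdot 10\right) = - 274 \left(-64 + 320\right) = \left(-274\right) 256 = -70144$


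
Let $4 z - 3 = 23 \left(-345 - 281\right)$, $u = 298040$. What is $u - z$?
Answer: $\frac{1206555}{4} \approx 3.0164 \cdot 10^{5}$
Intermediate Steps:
$z = - \frac{14395}{4}$ ($z = \frac{3}{4} + \frac{23 \left(-345 - 281\right)}{4} = \frac{3}{4} + \frac{23 \left(-626\right)}{4} = \frac{3}{4} + \frac{1}{4} \left(-14398\right) = \frac{3}{4} - \frac{7199}{2} = - \frac{14395}{4} \approx -3598.8$)
$u - z = 298040 - - \frac{14395}{4} = 298040 + \frac{14395}{4} = \frac{1206555}{4}$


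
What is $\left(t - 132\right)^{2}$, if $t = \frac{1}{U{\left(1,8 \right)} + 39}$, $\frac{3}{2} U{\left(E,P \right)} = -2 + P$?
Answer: $\frac{32205625}{1849} \approx 17418.0$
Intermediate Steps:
$U{\left(E,P \right)} = - \frac{4}{3} + \frac{2 P}{3}$ ($U{\left(E,P \right)} = \frac{2 \left(-2 + P\right)}{3} = - \frac{4}{3} + \frac{2 P}{3}$)
$t = \frac{1}{43}$ ($t = \frac{1}{\left(- \frac{4}{3} + \frac{2}{3} \cdot 8\right) + 39} = \frac{1}{\left(- \frac{4}{3} + \frac{16}{3}\right) + 39} = \frac{1}{4 + 39} = \frac{1}{43} \approx 0.023256$)
$\left(t - 132\right)^{2} = \left(\frac{1}{43} - 132\right)^{2} = \left(- \frac{5675}{43}\right)^{2} = \frac{32205625}{1849}$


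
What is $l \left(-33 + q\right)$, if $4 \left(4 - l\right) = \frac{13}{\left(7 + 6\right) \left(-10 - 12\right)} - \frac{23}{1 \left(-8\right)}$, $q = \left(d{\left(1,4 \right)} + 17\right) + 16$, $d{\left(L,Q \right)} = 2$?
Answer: $\frac{1159}{176} \approx 6.5852$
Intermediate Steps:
$q = 35$ ($q = \left(2 + 17\right) + 16 = 19 + 16 = 35$)
$l = \frac{1159}{352}$ ($l = 4 - \frac{\frac{13}{\left(7 + 6\right) \left(-10 - 12\right)} - \frac{23}{1 \left(-8\right)}}{4} = 4 - \frac{\frac{13}{13 \left(-22\right)} - \frac{23}{-8}}{4} = 4 - \frac{\frac{13}{-286} - - \frac{23}{8}}{4} = 4 - \frac{13 \left(- \frac{1}{286}\right) + \frac{23}{8}}{4} = 4 - \frac{- \frac{1}{22} + \frac{23}{8}}{4} = 4 - \frac{249}{352} = \frac{1159}{352} \approx 3.2926$)
$l \left(-33 + q\right) = \frac{1159 \left(-33 + 35\right)}{352} = \frac{1159}{352} \cdot 2 = \frac{1159}{176}$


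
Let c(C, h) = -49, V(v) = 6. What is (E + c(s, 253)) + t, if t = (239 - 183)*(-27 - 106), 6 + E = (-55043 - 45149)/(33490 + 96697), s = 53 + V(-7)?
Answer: -976893253/130187 ≈ -7503.8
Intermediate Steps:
s = 59 (s = 53 + 6 = 59)
E = -881314/130187 (E = -6 + (-55043 - 45149)/(33490 + 96697) = -6 - 100192/130187 = -881314/130187 ≈ -6.7696)
t = -7448 (t = 56*(-133) = -7448)
(E + c(s, 253)) + t = (-881314/130187 - 49) - 7448 = -7260477/130187 - 7448 = -976893253/130187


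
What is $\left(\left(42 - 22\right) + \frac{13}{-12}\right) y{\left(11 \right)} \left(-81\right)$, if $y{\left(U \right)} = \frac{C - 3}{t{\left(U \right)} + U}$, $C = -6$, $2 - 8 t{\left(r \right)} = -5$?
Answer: $\frac{110322}{95} \approx 1161.3$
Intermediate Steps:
$t{\left(r \right)} = \frac{7}{8}$ ($t{\left(r \right)} = \frac{1}{4} - - \frac{5}{8} = \frac{1}{4} + \frac{5}{8} = \frac{7}{8}$)
$y{\left(U \right)} = - \frac{9}{\frac{7}{8} + U}$ ($y{\left(U \right)} = \frac{-6 - 3}{\frac{7}{8} + U} = - \frac{9}{\frac{7}{8} + U}$)
$\left(\left(42 - 22\right) + \frac{13}{-12}\right) y{\left(11 \right)} \left(-81\right) = \left(\left(42 - 22\right) + \frac{13}{-12}\right) \left(- \frac{72}{7 + 8 \cdot 11}\right) \left(-81\right) = \left(20 + 13 \left(- \frac{1}{12}\right)\right) \left(- \frac{72}{7 + 88}\right) \left(-81\right) = \left(20 - \frac{13}{12}\right) \left(- \frac{72}{95}\right) \left(-81\right) = \frac{227 \left(\left(-72\right) \frac{1}{95}\right)}{12} \left(-81\right) = \frac{227}{12} \left(- \frac{72}{95}\right) \left(-81\right) = \left(- \frac{1362}{95}\right) \left(-81\right) = \frac{110322}{95}$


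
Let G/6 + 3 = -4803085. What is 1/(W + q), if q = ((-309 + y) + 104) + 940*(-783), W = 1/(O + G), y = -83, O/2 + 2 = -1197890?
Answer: -31214312/22983347640097 ≈ -1.3581e-6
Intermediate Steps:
O = -2395784 (O = -4 + 2*(-1197890) = -4 - 2395780 = -2395784)
G = -28818528 (G = -18 + 6*(-4803085) = -18 - 28818510 = -28818528)
W = -1/31214312 (W = 1/(-2395784 - 28818528) = 1/(-31214312) = -1/31214312 ≈ -3.2037e-8)
q = -736308 (q = ((-309 - 83) + 104) + 940*(-783) = (-392 + 104) - 736020 = -288 - 736020 = -736308)
1/(W + q) = 1/(-1/31214312 - 736308) = 1/(-22983347640097/31214312) = -31214312/22983347640097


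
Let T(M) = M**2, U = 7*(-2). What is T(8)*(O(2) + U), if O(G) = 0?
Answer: -896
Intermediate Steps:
U = -14
T(8)*(O(2) + U) = 8**2*(0 - 14) = 64*(-14) = -896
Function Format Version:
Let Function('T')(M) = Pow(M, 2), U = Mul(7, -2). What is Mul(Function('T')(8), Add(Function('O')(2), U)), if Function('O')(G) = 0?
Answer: -896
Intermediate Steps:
U = -14
Mul(Function('T')(8), Add(Function('O')(2), U)) = Mul(Pow(8, 2), Add(0, -14)) = Mul(64, -14) = -896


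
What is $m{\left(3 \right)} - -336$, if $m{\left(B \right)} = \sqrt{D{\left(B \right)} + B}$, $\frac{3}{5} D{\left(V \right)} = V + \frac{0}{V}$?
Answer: $336 + 2 \sqrt{2} \approx 338.83$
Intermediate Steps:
$D{\left(V \right)} = \frac{5 V}{3}$ ($D{\left(V \right)} = \frac{5 \left(V + \frac{0}{V}\right)}{3} = \frac{5 \left(V + 0\right)}{3} = \frac{5 V}{3}$)
$m{\left(B \right)} = \frac{2 \sqrt{6} \sqrt{B}}{3}$ ($m{\left(B \right)} = \sqrt{\frac{5 B}{3} + B} = \sqrt{\frac{8 B}{3}} = \frac{2 \sqrt{6} \sqrt{B}}{3}$)
$m{\left(3 \right)} - -336 = \frac{2 \sqrt{6} \sqrt{3}}{3} - -336 = 2 \sqrt{2} + 336 = 336 + 2 \sqrt{2}$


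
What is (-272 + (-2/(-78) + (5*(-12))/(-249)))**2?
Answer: 773697919201/10478169 ≈ 73839.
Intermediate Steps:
(-272 + (-2/(-78) + (5*(-12))/(-249)))**2 = (-272 + (-2*(-1/78) - 60*(-1/249)))**2 = (-272 + (1/39 + 20/83))**2 = (-272 + 863/3237)**2 = (-879601/3237)**2 = 773697919201/10478169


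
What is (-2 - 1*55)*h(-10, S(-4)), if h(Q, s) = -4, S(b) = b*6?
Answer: 228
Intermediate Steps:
S(b) = 6*b
(-2 - 1*55)*h(-10, S(-4)) = (-2 - 1*55)*(-4) = (-2 - 55)*(-4) = -57*(-4) = 228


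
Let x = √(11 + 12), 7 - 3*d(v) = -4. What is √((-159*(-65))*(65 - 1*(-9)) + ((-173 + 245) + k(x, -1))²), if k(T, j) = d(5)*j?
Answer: √6925135/3 ≈ 877.19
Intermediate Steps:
d(v) = 11/3 (d(v) = 7/3 - ⅓*(-4) = 7/3 + 4/3 = 11/3)
x = √23 ≈ 4.7958
k(T, j) = 11*j/3
√((-159*(-65))*(65 - 1*(-9)) + ((-173 + 245) + k(x, -1))²) = √((-159*(-65))*(65 - 1*(-9)) + ((-173 + 245) + (11/3)*(-1))²) = √(10335*(65 + 9) + (72 - 11/3)²) = √(10335*74 + (205/3)²) = √(764790 + 42025/9) = √(6925135/9) = √6925135/3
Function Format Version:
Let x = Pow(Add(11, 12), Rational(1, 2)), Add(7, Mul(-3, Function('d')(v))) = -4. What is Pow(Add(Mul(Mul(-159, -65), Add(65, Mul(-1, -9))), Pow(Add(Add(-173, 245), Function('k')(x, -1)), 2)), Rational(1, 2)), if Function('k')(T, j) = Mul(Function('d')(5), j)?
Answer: Mul(Rational(1, 3), Pow(6925135, Rational(1, 2))) ≈ 877.19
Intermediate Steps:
Function('d')(v) = Rational(11, 3) (Function('d')(v) = Add(Rational(7, 3), Mul(Rational(-1, 3), -4)) = Add(Rational(7, 3), Rational(4, 3)) = Rational(11, 3))
x = Pow(23, Rational(1, 2)) ≈ 4.7958
Function('k')(T, j) = Mul(Rational(11, 3), j)
Pow(Add(Mul(Mul(-159, -65), Add(65, Mul(-1, -9))), Pow(Add(Add(-173, 245), Function('k')(x, -1)), 2)), Rational(1, 2)) = Pow(Add(Mul(Mul(-159, -65), Add(65, Mul(-1, -9))), Pow(Add(Add(-173, 245), Mul(Rational(11, 3), -1)), 2)), Rational(1, 2)) = Pow(Add(Mul(10335, Add(65, 9)), Pow(Add(72, Rational(-11, 3)), 2)), Rational(1, 2)) = Pow(Add(Mul(10335, 74), Pow(Rational(205, 3), 2)), Rational(1, 2)) = Pow(Add(764790, Rational(42025, 9)), Rational(1, 2)) = Pow(Rational(6925135, 9), Rational(1, 2)) = Mul(Rational(1, 3), Pow(6925135, Rational(1, 2)))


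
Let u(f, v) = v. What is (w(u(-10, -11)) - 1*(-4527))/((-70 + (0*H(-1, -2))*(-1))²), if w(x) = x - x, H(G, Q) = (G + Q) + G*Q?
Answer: 4527/4900 ≈ 0.92388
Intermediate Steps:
H(G, Q) = G + Q + G*Q
w(x) = 0
(w(u(-10, -11)) - 1*(-4527))/((-70 + (0*H(-1, -2))*(-1))²) = (0 - 1*(-4527))/((-70 + (0*(-1 - 2 - 1*(-2)))*(-1))²) = (0 + 4527)/((-70 + (0*(-1 - 2 + 2))*(-1))²) = 4527/((-70 + (0*(-1))*(-1))²) = 4527/((-70 + 0*(-1))²) = 4527/((-70 + 0)²) = 4527/((-70)²) = 4527/4900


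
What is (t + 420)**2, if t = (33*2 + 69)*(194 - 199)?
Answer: 65025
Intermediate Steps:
t = -675 (t = (66 + 69)*(-5) = 135*(-5) = -675)
(t + 420)**2 = (-675 + 420)**2 = (-255)**2 = 65025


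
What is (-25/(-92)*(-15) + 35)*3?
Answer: 8535/92 ≈ 92.772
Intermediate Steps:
(-25/(-92)*(-15) + 35)*3 = (-25*(-1/92)*(-15) + 35)*3 = ((25/92)*(-15) + 35)*3 = (-375/92 + 35)*3 = (2845/92)*3 = 8535/92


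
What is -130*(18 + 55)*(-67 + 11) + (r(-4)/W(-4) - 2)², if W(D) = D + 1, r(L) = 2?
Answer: 4783024/9 ≈ 5.3145e+5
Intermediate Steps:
W(D) = 1 + D
-130*(18 + 55)*(-67 + 11) + (r(-4)/W(-4) - 2)² = -130*(18 + 55)*(-67 + 11) + (2/(1 - 4) - 2)² = -9490*(-56) + (2/(-3) - 2)² = -130*(-4088) + (2*(-⅓) - 2)² = 531440 + (-⅔ - 2)² = 531440 + (-8/3)² = 531440 + 64/9 = 4783024/9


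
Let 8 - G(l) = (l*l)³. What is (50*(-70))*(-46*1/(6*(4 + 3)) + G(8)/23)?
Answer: 2752692500/69 ≈ 3.9894e+7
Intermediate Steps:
G(l) = 8 - l⁶ (G(l) = 8 - (l*l)³ = 8 - (l²)³ = 8 - l⁶)
(50*(-70))*(-46*1/(6*(4 + 3)) + G(8)/23) = (50*(-70))*(-46*1/(6*(4 + 3)) + (8 - 1*8⁶)/23) = -3500*(-46/(7*6) + (8 - 1*262144)*(1/23)) = -3500*(-46/42 + (8 - 262144)*(1/23)) = -3500*(-46*1/42 - 262136*1/23) = -3500*(-23/21 - 262136/23) = -3500*(-5505385/483) = 2752692500/69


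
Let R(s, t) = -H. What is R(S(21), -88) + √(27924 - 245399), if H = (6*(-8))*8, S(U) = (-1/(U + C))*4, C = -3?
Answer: 384 + 5*I*√8699 ≈ 384.0 + 466.34*I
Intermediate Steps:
S(U) = -4/(-3 + U) (S(U) = (-1/(U - 3))*4 = (-1/(-3 + U))*4 = -1/(-3 + U)*4 = -4/(-3 + U))
H = -384 (H = -48*8 = -384)
R(s, t) = 384 (R(s, t) = -1*(-384) = 384)
R(S(21), -88) + √(27924 - 245399) = 384 + √(27924 - 245399) = 384 + √(-217475) = 384 + 5*I*√8699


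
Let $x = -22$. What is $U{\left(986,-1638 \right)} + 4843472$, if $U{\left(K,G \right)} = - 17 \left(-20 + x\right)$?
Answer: $4844186$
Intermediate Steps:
$U{\left(K,G \right)} = 714$ ($U{\left(K,G \right)} = - 17 \left(-20 - 22\right) = \left(-17\right) \left(-42\right) = 714$)
$U{\left(986,-1638 \right)} + 4843472 = 714 + 4843472 = 4844186$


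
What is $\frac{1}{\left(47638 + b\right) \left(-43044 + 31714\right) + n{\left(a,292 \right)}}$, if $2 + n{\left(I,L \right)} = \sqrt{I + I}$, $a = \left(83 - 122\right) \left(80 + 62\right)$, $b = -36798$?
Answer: $- \frac{61408601}{7542032553559940} - \frac{i \sqrt{2769}}{7542032553559940} \approx -8.1422 \cdot 10^{-9} - 6.9771 \cdot 10^{-15} i$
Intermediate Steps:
$a = -5538$ ($a = \left(-39\right) 142 = -5538$)
$n{\left(I,L \right)} = -2 + \sqrt{2} \sqrt{I}$ ($n{\left(I,L \right)} = -2 + \sqrt{I + I} = -2 + \sqrt{2 I} = -2 + \sqrt{2} \sqrt{I}$)
$\frac{1}{\left(47638 + b\right) \left(-43044 + 31714\right) + n{\left(a,292 \right)}} = \frac{1}{\left(47638 - 36798\right) \left(-43044 + 31714\right) - \left(2 - \sqrt{2} \sqrt{-5538}\right)} = \frac{1}{10840 \left(-11330\right) - \left(2 - \sqrt{2} i \sqrt{5538}\right)} = \frac{1}{-122817200 - \left(2 - 2 i \sqrt{2769}\right)} = \frac{1}{-122817202 + 2 i \sqrt{2769}}$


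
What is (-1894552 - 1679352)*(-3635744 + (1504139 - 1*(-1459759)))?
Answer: 2401113106784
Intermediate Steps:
(-1894552 - 1679352)*(-3635744 + (1504139 - 1*(-1459759))) = -3573904*(-3635744 + (1504139 + 1459759)) = -3573904*(-3635744 + 2963898) = -3573904*(-671846) = 2401113106784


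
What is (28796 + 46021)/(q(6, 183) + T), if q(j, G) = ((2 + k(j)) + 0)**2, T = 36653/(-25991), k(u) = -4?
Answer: 72021061/2493 ≈ 28889.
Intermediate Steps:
T = -36653/25991 (T = 36653*(-1/25991) = -36653/25991 ≈ -1.4102)
q(j, G) = 4 (q(j, G) = ((2 - 4) + 0)**2 = (-2 + 0)**2 = (-2)**2 = 4)
(28796 + 46021)/(q(6, 183) + T) = (28796 + 46021)/(4 - 36653/25991) = 74817/(67311/25991) = 74817*(25991/67311) = 72021061/2493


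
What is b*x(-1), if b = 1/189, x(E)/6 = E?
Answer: -2/63 ≈ -0.031746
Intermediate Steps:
x(E) = 6*E
b = 1/189 ≈ 0.0052910
b*x(-1) = (6*(-1))/189 = (1/189)*(-6) = -2/63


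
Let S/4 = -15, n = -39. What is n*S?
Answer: 2340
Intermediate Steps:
S = -60 (S = 4*(-15) = -60)
n*S = -39*(-60) = 2340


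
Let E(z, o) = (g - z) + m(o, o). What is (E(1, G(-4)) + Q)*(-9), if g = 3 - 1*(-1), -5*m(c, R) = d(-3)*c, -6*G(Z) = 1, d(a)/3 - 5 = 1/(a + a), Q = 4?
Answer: -1347/20 ≈ -67.350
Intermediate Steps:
d(a) = 15 + 3/(2*a) (d(a) = 15 + 3/(a + a) = 15 + 3/((2*a)) = 15 + 3*(1/(2*a)) = 15 + 3/(2*a))
G(Z) = -⅙ (G(Z) = -⅙*1 = -⅙)
m(c, R) = -29*c/10 (m(c, R) = -(15 + (3/2)/(-3))*c/5 = -(15 + (3/2)*(-⅓))*c/5 = -(15 - ½)*c/5 = -29*c/10)
g = 4 (g = 3 + 1 = 4)
E(z, o) = 4 - z - 29*o/10 (E(z, o) = (4 - z) - 29*o/10 = 4 - z - 29*o/10)
(E(1, G(-4)) + Q)*(-9) = ((4 - 1*1 - 29/10*(-⅙)) + 4)*(-9) = ((4 - 1 + 29/60) + 4)*(-9) = (209/60 + 4)*(-9) = (449/60)*(-9) = -1347/20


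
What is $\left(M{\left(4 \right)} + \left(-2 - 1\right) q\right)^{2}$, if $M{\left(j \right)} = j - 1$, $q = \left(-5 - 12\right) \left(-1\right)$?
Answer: $2304$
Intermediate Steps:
$q = 17$ ($q = \left(-5 - 12\right) \left(-1\right) = \left(-17\right) \left(-1\right) = 17$)
$M{\left(j \right)} = -1 + j$
$\left(M{\left(4 \right)} + \left(-2 - 1\right) q\right)^{2} = \left(\left(-1 + 4\right) + \left(-2 - 1\right) 17\right)^{2} = \left(3 - 51\right)^{2} = \left(-48\right)^{2} = 2304$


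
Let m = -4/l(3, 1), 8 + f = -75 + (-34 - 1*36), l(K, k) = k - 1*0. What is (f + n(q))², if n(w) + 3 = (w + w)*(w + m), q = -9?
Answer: 6084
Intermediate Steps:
l(K, k) = k (l(K, k) = k + 0 = k)
f = -153 (f = -8 + (-75 + (-34 - 1*36)) = -8 + (-75 + (-34 - 36)) = -8 + (-75 - 70) = -8 - 145 = -153)
m = -4 (m = -4/1 = -4*1 = -4)
n(w) = -3 + 2*w*(-4 + w) (n(w) = -3 + (w + w)*(w - 4) = -3 + (2*w)*(-4 + w) = -3 + 2*w*(-4 + w))
(f + n(q))² = (-153 + (-3 - 8*(-9) + 2*(-9)²))² = (-153 + (-3 + 72 + 2*81))² = (-153 + (-3 + 72 + 162))² = (-153 + 231)² = 78² = 6084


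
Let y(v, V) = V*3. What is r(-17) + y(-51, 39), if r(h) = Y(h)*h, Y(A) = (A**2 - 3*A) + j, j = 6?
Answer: -5765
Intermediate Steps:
Y(A) = 6 + A**2 - 3*A (Y(A) = (A**2 - 3*A) + 6 = 6 + A**2 - 3*A)
r(h) = h*(6 + h**2 - 3*h) (r(h) = (6 + h**2 - 3*h)*h = h*(6 + h**2 - 3*h))
y(v, V) = 3*V
r(-17) + y(-51, 39) = -17*(6 + (-17)**2 - 3*(-17)) + 3*39 = -17*(6 + 289 + 51) + 117 = -17*346 + 117 = -5882 + 117 = -5765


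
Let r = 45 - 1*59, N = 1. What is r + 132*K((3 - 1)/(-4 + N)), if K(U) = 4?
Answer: 514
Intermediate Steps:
r = -14 (r = 45 - 59 = -14)
r + 132*K((3 - 1)/(-4 + N)) = -14 + 132*4 = -14 + 528 = 514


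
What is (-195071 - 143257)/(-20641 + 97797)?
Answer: -84582/19289 ≈ -4.3850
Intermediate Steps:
(-195071 - 143257)/(-20641 + 97797) = -338328/77156 = -338328*1/77156 = -84582/19289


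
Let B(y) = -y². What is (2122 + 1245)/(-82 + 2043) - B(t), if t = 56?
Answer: 166299/53 ≈ 3137.7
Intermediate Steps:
(2122 + 1245)/(-82 + 2043) - B(t) = (2122 + 1245)/(-82 + 2043) - (-1)*56² = 3367/1961 - (-1)*3136 = 3367*(1/1961) - 1*(-3136) = 91/53 + 3136 = 166299/53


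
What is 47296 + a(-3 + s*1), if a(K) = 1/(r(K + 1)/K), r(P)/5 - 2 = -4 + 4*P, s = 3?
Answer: 47296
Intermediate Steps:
r(P) = -10 + 20*P (r(P) = 10 + 5*(-4 + 4*P) = 10 + (-20 + 20*P) = -10 + 20*P)
a(K) = K/(10 + 20*K) (a(K) = 1/((-10 + 20*(K + 1))/K) = 1/((-10 + 20*(1 + K))/K) = 1/((-10 + (20 + 20*K))/K) = 1/((10 + 20*K)/K) = K/(10 + 20*K))
47296 + a(-3 + s*1) = 47296 + (-3 + 3*1)/(10*(1 + 2*(-3 + 3*1))) = 47296 + (-3 + 3)/(10*(1 + 2*(-3 + 3))) = 47296 + (⅒)*0/(1 + 2*0) = 47296 + (⅒)*0/(1 + 0) = 47296 + (⅒)*0/1 = 47296 + (⅒)*0*1 = 47296 + 0 = 47296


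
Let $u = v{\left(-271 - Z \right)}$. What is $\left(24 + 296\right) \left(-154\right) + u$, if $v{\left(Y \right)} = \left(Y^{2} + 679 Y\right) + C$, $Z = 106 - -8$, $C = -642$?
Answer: $-163112$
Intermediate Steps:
$Z = 114$ ($Z = 106 + 8 = 114$)
$v{\left(Y \right)} = -642 + Y^{2} + 679 Y$ ($v{\left(Y \right)} = \left(Y^{2} + 679 Y\right) - 642 = -642 + Y^{2} + 679 Y$)
$u = -113832$ ($u = -642 + \left(-271 - 114\right)^{2} + 679 \left(-271 - 114\right) = -642 + \left(-385\right)^{2} + 679 \left(-385\right) = -642 + 148225 - 261415 = -113832$)
$\left(24 + 296\right) \left(-154\right) + u = \left(24 + 296\right) \left(-154\right) - 113832 = 320 \left(-154\right) - 113832 = -49280 - 113832 = -163112$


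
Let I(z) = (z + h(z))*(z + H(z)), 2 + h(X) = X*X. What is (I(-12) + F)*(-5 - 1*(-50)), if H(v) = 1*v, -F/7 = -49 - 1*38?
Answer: -112995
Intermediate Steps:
F = 609 (F = -7*(-49 - 1*38) = -7*(-49 - 38) = -7*(-87) = 609)
H(v) = v
h(X) = -2 + X**2 (h(X) = -2 + X*X = -2 + X**2)
I(z) = 2*z*(-2 + z + z**2) (I(z) = (z + (-2 + z**2))*(z + z) = (-2 + z + z**2)*(2*z) = 2*z*(-2 + z + z**2))
(I(-12) + F)*(-5 - 1*(-50)) = (2*(-12)*(-2 - 12 + (-12)**2) + 609)*(-5 - 1*(-50)) = (2*(-12)*(-2 - 12 + 144) + 609)*(-5 + 50) = (2*(-12)*130 + 609)*45 = (-3120 + 609)*45 = -2511*45 = -112995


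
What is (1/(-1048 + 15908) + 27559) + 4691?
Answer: 479235001/14860 ≈ 32250.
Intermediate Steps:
(1/(-1048 + 15908) + 27559) + 4691 = (1/14860 + 27559) + 4691 = 409526741/14860 + 4691 = 479235001/14860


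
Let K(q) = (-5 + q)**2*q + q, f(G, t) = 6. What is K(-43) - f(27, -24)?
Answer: -99121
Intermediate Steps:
K(q) = q + q*(-5 + q)**2 (K(q) = q*(-5 + q)**2 + q = q + q*(-5 + q)**2)
K(-43) - f(27, -24) = -43*(1 + (-5 - 43)**2) - 1*6 = -43*(1 + (-48)**2) - 6 = -43*(1 + 2304) - 6 = -43*2305 - 6 = -99115 - 6 = -99121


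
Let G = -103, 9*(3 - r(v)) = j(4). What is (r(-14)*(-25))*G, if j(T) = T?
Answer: 59225/9 ≈ 6580.6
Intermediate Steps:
r(v) = 23/9 (r(v) = 3 - 1/9*4 = 3 - 4/9 = 23/9)
(r(-14)*(-25))*G = ((23/9)*(-25))*(-103) = -575/9*(-103) = 59225/9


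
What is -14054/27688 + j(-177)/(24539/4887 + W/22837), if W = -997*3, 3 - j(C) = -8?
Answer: 6580185198797/3777890032172 ≈ 1.7418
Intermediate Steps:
j(C) = 11 (j(C) = 3 - 1*(-8) = 3 + 8 = 11)
W = -2991
-14054/27688 + j(-177)/(24539/4887 + W/22837) = -14054/27688 + 11/(24539/4887 - 2991/22837) = -14054*1/27688 + 11/(24539*(1/4887) - 2991*1/22837) = -7027/13844 + 11/(24539/4887 - 2991/22837) = -7027/13844 + 11/(545780126/111604419) = -7027/13844 + 11*(111604419/545780126) = -7027/13844 + 1227648609/545780126 = 6580185198797/3777890032172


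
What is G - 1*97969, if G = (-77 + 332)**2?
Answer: -32944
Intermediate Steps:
G = 65025 (G = 255**2 = 65025)
G - 1*97969 = 65025 - 1*97969 = 65025 - 97969 = -32944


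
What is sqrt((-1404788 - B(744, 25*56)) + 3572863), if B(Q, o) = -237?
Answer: 2*sqrt(542078) ≈ 1472.5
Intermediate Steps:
sqrt((-1404788 - B(744, 25*56)) + 3572863) = sqrt((-1404788 - 1*(-237)) + 3572863) = sqrt((-1404788 + 237) + 3572863) = sqrt(-1404551 + 3572863) = sqrt(2168312) = 2*sqrt(542078)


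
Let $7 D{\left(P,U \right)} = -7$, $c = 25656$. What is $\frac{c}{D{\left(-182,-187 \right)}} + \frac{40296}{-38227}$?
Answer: $- \frac{980792208}{38227} \approx -25657.0$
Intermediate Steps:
$D{\left(P,U \right)} = -1$ ($D{\left(P,U \right)} = \frac{1}{7} \left(-7\right) = -1$)
$\frac{c}{D{\left(-182,-187 \right)}} + \frac{40296}{-38227} = \frac{25656}{-1} + \frac{40296}{-38227} = 25656 \left(-1\right) + 40296 \left(- \frac{1}{38227}\right) = -25656 - \frac{40296}{38227} = - \frac{980792208}{38227}$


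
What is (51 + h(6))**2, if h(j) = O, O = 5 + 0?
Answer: 3136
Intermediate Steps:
O = 5
h(j) = 5
(51 + h(6))**2 = (51 + 5)**2 = 56**2 = 3136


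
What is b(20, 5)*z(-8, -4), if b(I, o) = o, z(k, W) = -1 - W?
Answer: 15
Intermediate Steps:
b(20, 5)*z(-8, -4) = 5*(-1 - 1*(-4)) = 5*(-1 + 4) = 5*3 = 15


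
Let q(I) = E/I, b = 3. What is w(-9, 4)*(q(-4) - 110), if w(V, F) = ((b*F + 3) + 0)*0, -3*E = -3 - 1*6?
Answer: 0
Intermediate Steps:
E = 3 (E = -(-3 - 1*6)/3 = -(-3 - 6)/3 = -⅓*(-9) = 3)
w(V, F) = 0 (w(V, F) = ((3*F + 3) + 0)*0 = ((3 + 3*F) + 0)*0 = (3 + 3*F)*0 = 0)
q(I) = 3/I
w(-9, 4)*(q(-4) - 110) = 0*(3/(-4) - 110) = 0*(3*(-¼) - 110) = 0*(-¾ - 110) = 0*(-443/4) = 0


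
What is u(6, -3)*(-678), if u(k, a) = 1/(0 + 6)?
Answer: -113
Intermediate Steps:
u(k, a) = ⅙ (u(k, a) = 1/6 = ⅙)
u(6, -3)*(-678) = (⅙)*(-678) = -113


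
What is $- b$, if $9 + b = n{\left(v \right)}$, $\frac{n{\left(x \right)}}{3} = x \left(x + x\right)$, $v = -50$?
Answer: $-14991$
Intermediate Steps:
$n{\left(x \right)} = 6 x^{2}$ ($n{\left(x \right)} = 3 x \left(x + x\right) = 3 x 2 x = 3 \cdot 2 x^{2} = 6 x^{2}$)
$b = 14991$ ($b = -9 + 6 \left(-50\right)^{2} = -9 + 6 \cdot 2500 = -9 + 15000 = 14991$)
$- b = \left(-1\right) 14991 = -14991$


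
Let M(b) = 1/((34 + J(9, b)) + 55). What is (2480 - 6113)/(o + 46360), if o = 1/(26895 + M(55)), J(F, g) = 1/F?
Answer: -78363079767/999975882442 ≈ -0.078365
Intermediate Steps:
M(b) = 9/802 (M(b) = 1/((34 + 1/9) + 55) = 1/(307/9 + 55) = 1/(802/9) = 9/802)
o = 802/21569799 (o = 1/(26895 + 9/802) = 1/(21569799/802) = 802/21569799 ≈ 3.7182e-5)
(2480 - 6113)/(o + 46360) = (2480 - 6113)/(802/21569799 + 46360) = -3633/999975882442/21569799 = -3633*21569799/999975882442 = -78363079767/999975882442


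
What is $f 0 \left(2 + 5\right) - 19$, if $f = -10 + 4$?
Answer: $-19$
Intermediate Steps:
$f = -6$
$f 0 \left(2 + 5\right) - 19 = - 6 \cdot 0 \left(2 + 5\right) - 19 = - 6 \cdot 0 \cdot 7 - 19 = \left(-6\right) 0 - 19 = 0 - 19 = -19$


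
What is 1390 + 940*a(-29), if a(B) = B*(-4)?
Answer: 110430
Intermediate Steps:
a(B) = -4*B
1390 + 940*a(-29) = 1390 + 940*(-4*(-29)) = 1390 + 940*116 = 1390 + 109040 = 110430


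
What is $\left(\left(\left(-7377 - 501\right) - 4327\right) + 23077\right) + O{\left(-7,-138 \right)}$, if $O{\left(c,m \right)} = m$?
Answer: $10734$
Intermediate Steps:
$\left(\left(\left(-7377 - 501\right) - 4327\right) + 23077\right) + O{\left(-7,-138 \right)} = \left(\left(\left(-7377 - 501\right) - 4327\right) + 23077\right) - 138 = \left(\left(-7878 - 4327\right) + 23077\right) - 138 = \left(-12205 + 23077\right) - 138 = 10872 - 138 = 10734$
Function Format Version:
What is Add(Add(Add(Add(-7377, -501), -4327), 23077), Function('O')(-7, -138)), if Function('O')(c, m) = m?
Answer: 10734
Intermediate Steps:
Add(Add(Add(Add(-7377, -501), -4327), 23077), Function('O')(-7, -138)) = Add(Add(Add(Add(-7377, -501), -4327), 23077), -138) = Add(Add(Add(-7878, -4327), 23077), -138) = Add(Add(-12205, 23077), -138) = Add(10872, -138) = 10734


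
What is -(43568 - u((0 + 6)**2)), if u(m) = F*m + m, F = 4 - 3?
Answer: -43496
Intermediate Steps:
F = 1
u(m) = 2*m (u(m) = 1*m + m = m + m = 2*m)
-(43568 - u((0 + 6)**2)) = -(43568 - 2*(0 + 6)**2) = -(43568 - 2*6**2) = -(43568 - 2*36) = -(43568 - 1*72) = -(43568 - 72) = -1*43496 = -43496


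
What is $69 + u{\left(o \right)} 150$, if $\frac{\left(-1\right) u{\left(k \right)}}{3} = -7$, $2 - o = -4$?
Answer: $3219$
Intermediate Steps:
$o = 6$ ($o = 2 - -4 = 2 + 4 = 6$)
$u{\left(k \right)} = 21$ ($u{\left(k \right)} = \left(-3\right) \left(-7\right) = 21$)
$69 + u{\left(o \right)} 150 = 69 + 21 \cdot 150 = 69 + 3150 = 3219$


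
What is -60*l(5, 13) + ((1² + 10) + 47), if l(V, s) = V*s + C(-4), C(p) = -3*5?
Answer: -2942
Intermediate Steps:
C(p) = -15
l(V, s) = -15 + V*s (l(V, s) = V*s - 15 = -15 + V*s)
-60*l(5, 13) + ((1² + 10) + 47) = -60*(-15 + 5*13) + ((1² + 10) + 47) = -60*(-15 + 65) + ((1 + 10) + 47) = -60*50 + (11 + 47) = -3000 + 58 = -2942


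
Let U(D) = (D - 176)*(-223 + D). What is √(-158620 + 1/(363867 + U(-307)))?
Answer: I*√6771711638288947/206619 ≈ 398.27*I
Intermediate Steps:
U(D) = (-223 + D)*(-176 + D) (U(D) = (-176 + D)*(-223 + D) = (-223 + D)*(-176 + D))
√(-158620 + 1/(363867 + U(-307))) = √(-158620 + 1/(363867 + (39248 + (-307)² - 399*(-307)))) = √(-158620 + 1/(363867 + (39248 + 94249 + 122493))) = √(-158620 + 1/(363867 + 255990)) = √(-158620 + 1/619857) = √(-98321717339/619857) = I*√6771711638288947/206619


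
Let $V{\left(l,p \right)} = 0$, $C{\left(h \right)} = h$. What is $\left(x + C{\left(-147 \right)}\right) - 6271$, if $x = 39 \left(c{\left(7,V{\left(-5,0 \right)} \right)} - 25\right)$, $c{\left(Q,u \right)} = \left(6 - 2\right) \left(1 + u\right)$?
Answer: $-7237$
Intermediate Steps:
$c{\left(Q,u \right)} = 4 + 4 u$ ($c{\left(Q,u \right)} = 4 \left(1 + u\right) = 4 + 4 u$)
$x = -819$ ($x = 39 \left(\left(4 + 4 \cdot 0\right) - 25\right) = 39 \left(\left(4 + 0\right) - 25\right) = 39 \left(4 - 25\right) = 39 \left(-21\right) = -819$)
$\left(x + C{\left(-147 \right)}\right) - 6271 = \left(-819 - 147\right) - 6271 = -966 - 6271 = -7237$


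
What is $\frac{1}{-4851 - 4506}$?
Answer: $- \frac{1}{9357} \approx -0.00010687$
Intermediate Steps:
$\frac{1}{-4851 - 4506} = \frac{1}{-9357} = - \frac{1}{9357}$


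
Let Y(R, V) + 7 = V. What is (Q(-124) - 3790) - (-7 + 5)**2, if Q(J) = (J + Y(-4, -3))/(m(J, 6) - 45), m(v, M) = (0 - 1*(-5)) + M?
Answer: -64431/17 ≈ -3790.1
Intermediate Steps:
m(v, M) = 5 + M (m(v, M) = (0 + 5) + M = 5 + M)
Y(R, V) = -7 + V
Q(J) = 5/17 - J/34 (Q(J) = (J + (-7 - 3))/((5 + 6) - 45) = (J - 10)/(11 - 45) = (-10 + J)/(-34) = (-10 + J)*(-1/34) = 5/17 - J/34)
(Q(-124) - 3790) - (-7 + 5)**2 = ((5/17 - 1/34*(-124)) - 3790) - (-7 + 5)**2 = ((5/17 + 62/17) - 3790) - 1*(-2)**2 = (67/17 - 3790) - 1*4 = -64363/17 - 4 = -64431/17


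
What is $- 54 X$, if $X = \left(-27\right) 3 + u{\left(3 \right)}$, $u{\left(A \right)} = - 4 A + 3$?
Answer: $4860$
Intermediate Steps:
$u{\left(A \right)} = 3 - 4 A$
$X = -90$ ($X = \left(-27\right) 3 + \left(3 - 12\right) = -81 + \left(3 - 12\right) = -81 - 9 = -90$)
$- 54 X = \left(-54\right) \left(-90\right) = 4860$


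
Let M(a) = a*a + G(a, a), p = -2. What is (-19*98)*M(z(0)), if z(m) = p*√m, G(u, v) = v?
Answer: 0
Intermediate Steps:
z(m) = -2*√m
M(a) = a + a² (M(a) = a*a + a = a² + a = a + a²)
(-19*98)*M(z(0)) = (-19*98)*((-2*√0)*(1 - 2*√0)) = -1862*(-2*0)*(1 - 2*0) = -0*(1 + 0) = -0 = -1862*0 = 0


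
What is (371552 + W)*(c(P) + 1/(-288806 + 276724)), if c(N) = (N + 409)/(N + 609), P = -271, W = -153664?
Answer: 90803625616/1020929 ≈ 88942.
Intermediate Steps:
c(N) = (409 + N)/(609 + N)
(371552 + W)*(c(P) + 1/(-288806 + 276724)) = (371552 - 153664)*((409 - 271)/(609 - 271) + 1/(-288806 + 276724)) = 217888*(138/338 + 1/(-12082)) = 217888*((1/338)*138 - 1/12082) = 217888*(69/169 - 1/12082) = 217888*(833489/2041858) = 90803625616/1020929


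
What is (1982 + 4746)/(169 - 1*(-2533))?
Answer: 3364/1351 ≈ 2.4900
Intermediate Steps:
(1982 + 4746)/(169 - 1*(-2533)) = 6728/(169 + 2533) = 6728/2702 = 6728*(1/2702) = 3364/1351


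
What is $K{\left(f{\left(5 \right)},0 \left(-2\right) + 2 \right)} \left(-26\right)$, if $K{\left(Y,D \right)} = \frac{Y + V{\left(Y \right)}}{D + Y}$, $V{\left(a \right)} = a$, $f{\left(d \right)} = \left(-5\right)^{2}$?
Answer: $- \frac{1300}{27} \approx -48.148$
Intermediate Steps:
$f{\left(d \right)} = 25$
$K{\left(Y,D \right)} = \frac{2 Y}{D + Y}$ ($K{\left(Y,D \right)} = \frac{Y + Y}{D + Y} = \frac{2 Y}{D + Y}$)
$K{\left(f{\left(5 \right)},0 \left(-2\right) + 2 \right)} \left(-26\right) = 2 \cdot 25 \frac{1}{\left(0 \left(-2\right) + 2\right) + 25} \left(-26\right) = 2 \cdot 25 \frac{1}{\left(0 + 2\right) + 25} \left(-26\right) = 2 \cdot 25 \frac{1}{2 + 25} \left(-26\right) = 2 \cdot 25 \cdot \frac{1}{27} \left(-26\right) = \frac{50}{27} \left(-26\right) = - \frac{1300}{27}$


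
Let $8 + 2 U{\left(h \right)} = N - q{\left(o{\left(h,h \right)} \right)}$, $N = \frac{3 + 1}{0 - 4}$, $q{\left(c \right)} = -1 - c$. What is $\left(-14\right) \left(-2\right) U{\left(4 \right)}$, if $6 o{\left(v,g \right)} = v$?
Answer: $- \frac{308}{3} \approx -102.67$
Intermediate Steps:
$o{\left(v,g \right)} = \frac{v}{6}$
$N = -1$ ($N = \frac{4}{-4} = 4 \left(- \frac{1}{4}\right) = -1$)
$U{\left(h \right)} = -4 + \frac{h}{12}$ ($U{\left(h \right)} = -4 + \frac{-1 - \left(-1 - \frac{h}{6}\right)}{2} = -4 + \frac{-1 + \left(1 + \frac{h}{6}\right)}{2} = -4 + \frac{\frac{1}{6} h}{2} = -4 + \frac{h}{12}$)
$\left(-14\right) \left(-2\right) U{\left(4 \right)} = \left(-14\right) \left(-2\right) \left(-4 + \frac{1}{12} \cdot 4\right) = 28 \left(-4 + \frac{1}{3}\right) = 28 \left(- \frac{11}{3}\right) = - \frac{308}{3}$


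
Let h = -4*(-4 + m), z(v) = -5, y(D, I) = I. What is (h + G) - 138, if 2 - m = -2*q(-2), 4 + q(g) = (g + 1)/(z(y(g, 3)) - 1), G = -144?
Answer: -730/3 ≈ -243.33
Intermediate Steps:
q(g) = -25/6 - g/6 (q(g) = -4 + (g + 1)/(-5 - 1) = -4 + (1 + g)/(-6) = -4 + (1 + g)*(-⅙) = -4 + (-⅙ - g/6) = -25/6 - g/6)
m = -17/3 (m = 2 - (-2)*(-25/6 - ⅙*(-2)) = 2 - (-2)*(-25/6 + ⅓) = 2 - (-2)*(-23)/6 = 2 - 1*23/3 = 2 - 23/3 = -17/3 ≈ -5.6667)
h = 116/3 (h = -4*(-4 - 17/3) = -4*(-29/3) = 116/3 ≈ 38.667)
(h + G) - 138 = (116/3 - 144) - 138 = -316/3 - 138 = -730/3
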